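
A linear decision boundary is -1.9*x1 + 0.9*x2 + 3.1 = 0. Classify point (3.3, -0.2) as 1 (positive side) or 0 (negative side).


Compute -1.9 * 3.3 + 0.9 * -0.2 + 3.1
= -6.27 + -0.18 + 3.1
= -3.35
Since -3.35 < 0, the point is on the negative side.

0


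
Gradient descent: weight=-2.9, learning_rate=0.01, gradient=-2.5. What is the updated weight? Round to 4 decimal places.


w_new = w_old - lr * gradient
= -2.9 - 0.01 * -2.5
= -2.9 - (-0.025)
= -2.8750

-2.8750


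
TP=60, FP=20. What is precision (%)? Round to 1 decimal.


Precision = TP / (TP + FP) * 100
= 60 / (60 + 20)
= 60 / 80
= 0.75
= 75.0%

75.0


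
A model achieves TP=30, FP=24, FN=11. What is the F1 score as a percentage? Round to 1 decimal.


Precision = TP / (TP + FP) = 30 / 54 = 0.5556
Recall = TP / (TP + FN) = 30 / 41 = 0.7317
F1 = 2 * P * R / (P + R)
= 2 * 0.5556 * 0.7317 / (0.5556 + 0.7317)
= 0.813 / 1.2873
= 0.6316
As percentage: 63.2%

63.2


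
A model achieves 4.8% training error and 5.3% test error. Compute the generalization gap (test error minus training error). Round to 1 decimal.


Generalization gap = test_error - train_error
= 5.3 - 4.8
= 0.5%
A small gap suggests good generalization.

0.5


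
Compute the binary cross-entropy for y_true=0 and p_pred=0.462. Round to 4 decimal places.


For y=0: Loss = -log(1-p)
= -log(1 - 0.462)
= -log(0.538)
= -(-0.6199)
= 0.6199

0.6199


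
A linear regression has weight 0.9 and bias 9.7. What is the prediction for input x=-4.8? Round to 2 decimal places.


y = 0.9 * -4.8 + (9.7)
= -4.32 + (9.7)
= 5.38

5.38


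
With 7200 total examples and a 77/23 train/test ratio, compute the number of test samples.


Train samples = 7200 * 77% = 5544
Test samples = 7200 - 5544
= 1656

1656


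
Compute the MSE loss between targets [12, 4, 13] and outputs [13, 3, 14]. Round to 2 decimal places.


Differences: [-1, 1, -1]
Squared errors: [1, 1, 1]
Sum of squared errors = 3
MSE = 3 / 3 = 1.00

1.00


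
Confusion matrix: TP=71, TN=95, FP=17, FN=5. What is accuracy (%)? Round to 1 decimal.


Accuracy = (TP + TN) / (TP + TN + FP + FN) * 100
= (71 + 95) / (71 + 95 + 17 + 5)
= 166 / 188
= 0.883
= 88.3%

88.3


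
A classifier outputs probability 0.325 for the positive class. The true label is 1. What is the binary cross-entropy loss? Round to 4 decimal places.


For y=1: Loss = -log(p)
= -log(0.325)
= -(-1.1239)
= 1.1239

1.1239


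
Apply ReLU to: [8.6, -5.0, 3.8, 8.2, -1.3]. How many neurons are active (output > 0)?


ReLU(x) = max(0, x) for each element:
ReLU(8.6) = 8.6
ReLU(-5.0) = 0
ReLU(3.8) = 3.8
ReLU(8.2) = 8.2
ReLU(-1.3) = 0
Active neurons (>0): 3

3


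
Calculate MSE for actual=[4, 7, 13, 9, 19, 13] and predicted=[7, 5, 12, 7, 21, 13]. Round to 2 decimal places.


Differences: [-3, 2, 1, 2, -2, 0]
Squared errors: [9, 4, 1, 4, 4, 0]
Sum of squared errors = 22
MSE = 22 / 6 = 3.67

3.67


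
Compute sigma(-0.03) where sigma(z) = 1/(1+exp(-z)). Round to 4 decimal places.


sigmoid(z) = 1 / (1 + exp(-z))
exp(-(-0.03)) = exp(0.03) = 1.0305
1 + 1.0305 = 2.0305
1 / 2.0305 = 0.4925

0.4925


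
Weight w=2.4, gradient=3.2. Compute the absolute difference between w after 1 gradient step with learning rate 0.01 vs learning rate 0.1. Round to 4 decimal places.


With lr=0.01: w_new = 2.4 - 0.01 * 3.2 = 2.368
With lr=0.1: w_new = 2.4 - 0.1 * 3.2 = 2.08
Absolute difference = |2.368 - 2.08|
= 0.2880

0.2880


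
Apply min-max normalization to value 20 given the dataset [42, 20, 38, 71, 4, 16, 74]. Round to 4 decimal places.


Min = 4, Max = 74
Range = 74 - 4 = 70
Scaled = (x - min) / (max - min)
= (20 - 4) / 70
= 16 / 70
= 0.2286

0.2286


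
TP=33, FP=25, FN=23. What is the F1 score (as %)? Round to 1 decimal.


Precision = TP / (TP + FP) = 33 / 58 = 0.569
Recall = TP / (TP + FN) = 33 / 56 = 0.5893
F1 = 2 * P * R / (P + R)
= 2 * 0.569 * 0.5893 / (0.569 + 0.5893)
= 0.6706 / 1.1583
= 0.5789
As percentage: 57.9%

57.9


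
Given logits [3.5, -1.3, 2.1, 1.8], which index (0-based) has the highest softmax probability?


Softmax is a monotonic transformation, so it preserves the argmax.
We need to find the index of the maximum logit.
Index 0: 3.5
Index 1: -1.3
Index 2: 2.1
Index 3: 1.8
Maximum logit = 3.5 at index 0

0


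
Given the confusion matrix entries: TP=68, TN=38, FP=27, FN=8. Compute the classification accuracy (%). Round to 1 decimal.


Accuracy = (TP + TN) / (TP + TN + FP + FN) * 100
= (68 + 38) / (68 + 38 + 27 + 8)
= 106 / 141
= 0.7518
= 75.2%

75.2


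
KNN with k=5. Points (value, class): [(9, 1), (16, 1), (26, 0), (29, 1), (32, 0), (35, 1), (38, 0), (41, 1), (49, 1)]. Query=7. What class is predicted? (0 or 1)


Distances from query 7:
Point 9 (class 1): distance = 2
Point 16 (class 1): distance = 9
Point 26 (class 0): distance = 19
Point 29 (class 1): distance = 22
Point 32 (class 0): distance = 25
K=5 nearest neighbors: classes = [1, 1, 0, 1, 0]
Votes for class 1: 3 / 5
Majority vote => class 1

1


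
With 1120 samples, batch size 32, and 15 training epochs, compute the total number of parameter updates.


Iterations per epoch = 1120 / 32 = 35
Total updates = iterations_per_epoch * epochs
= 35 * 15
= 525

525


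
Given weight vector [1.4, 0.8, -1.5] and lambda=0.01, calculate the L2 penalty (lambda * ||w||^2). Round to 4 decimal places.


Squaring each weight:
1.4^2 = 1.96
0.8^2 = 0.64
(-1.5)^2 = 2.25
Sum of squares = 4.85
Penalty = 0.01 * 4.85 = 0.0485

0.0485


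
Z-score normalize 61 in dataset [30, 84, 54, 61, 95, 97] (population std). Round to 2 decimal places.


Mean = (30 + 84 + 54 + 61 + 95 + 97) / 6 = 70.1667
Variance = sum((x_i - mean)^2) / n = 581.1389
Std = sqrt(581.1389) = 24.1068
Z = (x - mean) / std
= (61 - 70.1667) / 24.1068
= -9.1667 / 24.1068
= -0.38

-0.38


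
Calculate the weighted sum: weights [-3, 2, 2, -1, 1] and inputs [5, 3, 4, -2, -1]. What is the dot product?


Element-wise products:
-3 * 5 = -15
2 * 3 = 6
2 * 4 = 8
-1 * -2 = 2
1 * -1 = -1
Sum = -15 + 6 + 8 + 2 + -1
= 0

0


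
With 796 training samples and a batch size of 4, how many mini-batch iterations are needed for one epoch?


Iterations per epoch = dataset_size / batch_size
= 796 / 4
= 199

199


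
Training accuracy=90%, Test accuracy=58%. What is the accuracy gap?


Gap = train_accuracy - test_accuracy
= 90 - 58
= 32%
This large gap strongly indicates overfitting.

32


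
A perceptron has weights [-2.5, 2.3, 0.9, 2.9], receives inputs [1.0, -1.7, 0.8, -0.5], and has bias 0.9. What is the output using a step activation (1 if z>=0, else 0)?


z = w . x + b
= -2.5*1.0 + 2.3*-1.7 + 0.9*0.8 + 2.9*-0.5 + 0.9
= -2.5 + -3.91 + 0.72 + -1.45 + 0.9
= -7.14 + 0.9
= -6.24
Since z = -6.24 < 0, output = 0

0


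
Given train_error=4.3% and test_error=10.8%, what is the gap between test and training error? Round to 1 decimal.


Generalization gap = test_error - train_error
= 10.8 - 4.3
= 6.5%
A moderate gap.

6.5


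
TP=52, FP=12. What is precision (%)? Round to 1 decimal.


Precision = TP / (TP + FP) * 100
= 52 / (52 + 12)
= 52 / 64
= 0.8125
= 81.3%

81.3


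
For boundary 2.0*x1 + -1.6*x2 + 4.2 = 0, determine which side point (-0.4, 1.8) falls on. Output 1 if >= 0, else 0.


Compute 2.0 * -0.4 + -1.6 * 1.8 + 4.2
= -0.8 + -2.88 + 4.2
= 0.52
Since 0.52 >= 0, the point is on the positive side.

1


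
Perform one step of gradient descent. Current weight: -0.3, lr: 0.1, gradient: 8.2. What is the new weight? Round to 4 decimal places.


w_new = w_old - lr * gradient
= -0.3 - 0.1 * 8.2
= -0.3 - (0.82)
= -1.1200

-1.1200


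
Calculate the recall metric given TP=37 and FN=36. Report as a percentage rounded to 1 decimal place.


Recall = TP / (TP + FN) * 100
= 37 / (37 + 36)
= 37 / 73
= 0.5068
= 50.7%

50.7


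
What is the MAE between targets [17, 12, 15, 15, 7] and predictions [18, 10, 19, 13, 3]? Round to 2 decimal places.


Absolute errors: [1, 2, 4, 2, 4]
Sum of absolute errors = 13
MAE = 13 / 5 = 2.60

2.60


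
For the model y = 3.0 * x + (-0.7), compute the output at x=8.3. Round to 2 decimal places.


y = 3.0 * 8.3 + (-0.7)
= 24.9 + (-0.7)
= 24.20

24.20


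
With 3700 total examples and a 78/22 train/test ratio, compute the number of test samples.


Train samples = 3700 * 78% = 2886
Test samples = 3700 - 2886
= 814

814


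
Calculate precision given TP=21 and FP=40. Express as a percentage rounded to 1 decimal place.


Precision = TP / (TP + FP) * 100
= 21 / (21 + 40)
= 21 / 61
= 0.3443
= 34.4%

34.4


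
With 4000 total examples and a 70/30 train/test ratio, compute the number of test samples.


Train samples = 4000 * 70% = 2800
Test samples = 4000 - 2800
= 1200

1200


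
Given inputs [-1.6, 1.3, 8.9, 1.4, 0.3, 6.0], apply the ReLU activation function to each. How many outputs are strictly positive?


ReLU(x) = max(0, x) for each element:
ReLU(-1.6) = 0
ReLU(1.3) = 1.3
ReLU(8.9) = 8.9
ReLU(1.4) = 1.4
ReLU(0.3) = 0.3
ReLU(6.0) = 6.0
Active neurons (>0): 5

5


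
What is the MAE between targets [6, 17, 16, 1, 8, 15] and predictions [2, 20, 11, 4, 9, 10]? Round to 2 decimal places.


Absolute errors: [4, 3, 5, 3, 1, 5]
Sum of absolute errors = 21
MAE = 21 / 6 = 3.50

3.50


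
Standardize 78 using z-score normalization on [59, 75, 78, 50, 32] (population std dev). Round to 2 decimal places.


Mean = (59 + 75 + 78 + 50 + 32) / 5 = 58.8
Variance = sum((x_i - mean)^2) / n = 285.36
Std = sqrt(285.36) = 16.8926
Z = (x - mean) / std
= (78 - 58.8) / 16.8926
= 19.2 / 16.8926
= 1.14

1.14


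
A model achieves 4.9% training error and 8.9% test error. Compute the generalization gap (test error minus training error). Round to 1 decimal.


Generalization gap = test_error - train_error
= 8.9 - 4.9
= 4.0%
A moderate gap.

4.0


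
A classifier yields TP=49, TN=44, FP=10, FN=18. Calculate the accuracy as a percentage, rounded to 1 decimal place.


Accuracy = (TP + TN) / (TP + TN + FP + FN) * 100
= (49 + 44) / (49 + 44 + 10 + 18)
= 93 / 121
= 0.7686
= 76.9%

76.9


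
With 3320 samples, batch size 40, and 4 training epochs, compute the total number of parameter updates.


Iterations per epoch = 3320 / 40 = 83
Total updates = iterations_per_epoch * epochs
= 83 * 4
= 332

332


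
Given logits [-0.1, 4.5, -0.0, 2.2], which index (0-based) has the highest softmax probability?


Softmax is a monotonic transformation, so it preserves the argmax.
We need to find the index of the maximum logit.
Index 0: -0.1
Index 1: 4.5
Index 2: -0.0
Index 3: 2.2
Maximum logit = 4.5 at index 1

1


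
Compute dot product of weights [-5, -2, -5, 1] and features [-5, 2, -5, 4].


Element-wise products:
-5 * -5 = 25
-2 * 2 = -4
-5 * -5 = 25
1 * 4 = 4
Sum = 25 + -4 + 25 + 4
= 50

50


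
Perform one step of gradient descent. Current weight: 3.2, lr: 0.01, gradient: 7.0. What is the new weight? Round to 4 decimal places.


w_new = w_old - lr * gradient
= 3.2 - 0.01 * 7.0
= 3.2 - (0.07)
= 3.1300

3.1300


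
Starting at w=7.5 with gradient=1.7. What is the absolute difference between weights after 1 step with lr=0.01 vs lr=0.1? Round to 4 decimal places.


With lr=0.01: w_new = 7.5 - 0.01 * 1.7 = 7.483
With lr=0.1: w_new = 7.5 - 0.1 * 1.7 = 7.33
Absolute difference = |7.483 - 7.33|
= 0.1530

0.1530


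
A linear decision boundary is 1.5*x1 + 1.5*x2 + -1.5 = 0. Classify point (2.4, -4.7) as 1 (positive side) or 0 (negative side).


Compute 1.5 * 2.4 + 1.5 * -4.7 + -1.5
= 3.6 + -7.05 + -1.5
= -4.95
Since -4.95 < 0, the point is on the negative side.

0


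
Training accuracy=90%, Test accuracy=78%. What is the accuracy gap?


Gap = train_accuracy - test_accuracy
= 90 - 78
= 12%
This gap suggests the model is overfitting.

12


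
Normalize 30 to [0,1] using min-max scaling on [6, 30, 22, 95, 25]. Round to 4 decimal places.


Min = 6, Max = 95
Range = 95 - 6 = 89
Scaled = (x - min) / (max - min)
= (30 - 6) / 89
= 24 / 89
= 0.2697

0.2697


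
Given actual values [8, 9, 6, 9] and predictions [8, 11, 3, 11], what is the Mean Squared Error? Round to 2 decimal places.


Differences: [0, -2, 3, -2]
Squared errors: [0, 4, 9, 4]
Sum of squared errors = 17
MSE = 17 / 4 = 4.25

4.25


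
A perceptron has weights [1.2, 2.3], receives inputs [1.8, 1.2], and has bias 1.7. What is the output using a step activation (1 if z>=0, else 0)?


z = w . x + b
= 1.2*1.8 + 2.3*1.2 + 1.7
= 2.16 + 2.76 + 1.7
= 4.92 + 1.7
= 6.62
Since z = 6.62 >= 0, output = 1

1


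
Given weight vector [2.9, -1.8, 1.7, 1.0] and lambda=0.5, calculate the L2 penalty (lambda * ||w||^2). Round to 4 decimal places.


Squaring each weight:
2.9^2 = 8.41
(-1.8)^2 = 3.24
1.7^2 = 2.89
1.0^2 = 1.0
Sum of squares = 15.54
Penalty = 0.5 * 15.54 = 7.7700

7.7700


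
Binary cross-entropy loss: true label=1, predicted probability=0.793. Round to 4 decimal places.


For y=1: Loss = -log(p)
= -log(0.793)
= -(-0.2319)
= 0.2319

0.2319


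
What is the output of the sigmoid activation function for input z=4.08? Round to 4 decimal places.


sigmoid(z) = 1 / (1 + exp(-z))
exp(-(4.08)) = exp(-4.08) = 0.0169
1 + 0.0169 = 1.0169
1 / 1.0169 = 0.9834

0.9834


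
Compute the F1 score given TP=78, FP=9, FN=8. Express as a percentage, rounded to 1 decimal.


Precision = TP / (TP + FP) = 78 / 87 = 0.8966
Recall = TP / (TP + FN) = 78 / 86 = 0.907
F1 = 2 * P * R / (P + R)
= 2 * 0.8966 * 0.907 / (0.8966 + 0.907)
= 1.6263 / 1.8035
= 0.9017
As percentage: 90.2%

90.2


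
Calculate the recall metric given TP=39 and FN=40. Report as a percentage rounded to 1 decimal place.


Recall = TP / (TP + FN) * 100
= 39 / (39 + 40)
= 39 / 79
= 0.4937
= 49.4%

49.4


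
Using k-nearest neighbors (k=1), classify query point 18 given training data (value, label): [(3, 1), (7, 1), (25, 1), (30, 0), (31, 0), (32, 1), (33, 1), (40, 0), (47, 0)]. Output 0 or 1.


Distances from query 18:
Point 25 (class 1): distance = 7
K=1 nearest neighbors: classes = [1]
Votes for class 1: 1 / 1
Majority vote => class 1

1


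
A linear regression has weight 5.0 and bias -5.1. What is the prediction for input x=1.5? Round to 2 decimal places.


y = 5.0 * 1.5 + (-5.1)
= 7.5 + (-5.1)
= 2.40

2.40


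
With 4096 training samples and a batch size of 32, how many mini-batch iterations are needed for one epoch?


Iterations per epoch = dataset_size / batch_size
= 4096 / 32
= 128

128


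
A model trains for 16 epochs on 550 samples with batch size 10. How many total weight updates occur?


Iterations per epoch = 550 / 10 = 55
Total updates = iterations_per_epoch * epochs
= 55 * 16
= 880

880


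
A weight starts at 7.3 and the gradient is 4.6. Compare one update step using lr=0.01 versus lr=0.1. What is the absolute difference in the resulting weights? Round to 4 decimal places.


With lr=0.01: w_new = 7.3 - 0.01 * 4.6 = 7.254
With lr=0.1: w_new = 7.3 - 0.1 * 4.6 = 6.84
Absolute difference = |7.254 - 6.84|
= 0.4140

0.4140


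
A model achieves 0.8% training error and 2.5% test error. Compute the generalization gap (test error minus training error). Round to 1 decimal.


Generalization gap = test_error - train_error
= 2.5 - 0.8
= 1.7%
A small gap suggests good generalization.

1.7


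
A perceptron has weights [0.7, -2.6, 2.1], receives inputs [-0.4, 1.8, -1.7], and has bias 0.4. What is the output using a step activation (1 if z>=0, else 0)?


z = w . x + b
= 0.7*-0.4 + -2.6*1.8 + 2.1*-1.7 + 0.4
= -0.28 + -4.68 + -3.57 + 0.4
= -8.53 + 0.4
= -8.13
Since z = -8.13 < 0, output = 0

0


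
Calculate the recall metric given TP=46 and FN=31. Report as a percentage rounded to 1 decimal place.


Recall = TP / (TP + FN) * 100
= 46 / (46 + 31)
= 46 / 77
= 0.5974
= 59.7%

59.7


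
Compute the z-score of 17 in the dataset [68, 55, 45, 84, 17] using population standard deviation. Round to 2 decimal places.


Mean = (68 + 55 + 45 + 84 + 17) / 5 = 53.8
Variance = sum((x_i - mean)^2) / n = 509.36
Std = sqrt(509.36) = 22.569
Z = (x - mean) / std
= (17 - 53.8) / 22.569
= -36.8 / 22.569
= -1.63

-1.63


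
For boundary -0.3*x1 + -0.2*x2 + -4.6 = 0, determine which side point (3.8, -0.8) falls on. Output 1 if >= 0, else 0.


Compute -0.3 * 3.8 + -0.2 * -0.8 + -4.6
= -1.14 + 0.16 + -4.6
= -5.58
Since -5.58 < 0, the point is on the negative side.

0


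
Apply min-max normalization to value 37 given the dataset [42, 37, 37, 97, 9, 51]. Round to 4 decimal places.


Min = 9, Max = 97
Range = 97 - 9 = 88
Scaled = (x - min) / (max - min)
= (37 - 9) / 88
= 28 / 88
= 0.3182

0.3182


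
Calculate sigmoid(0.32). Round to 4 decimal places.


sigmoid(z) = 1 / (1 + exp(-z))
exp(-(0.32)) = exp(-0.32) = 0.7261
1 + 0.7261 = 1.7261
1 / 1.7261 = 0.5793

0.5793


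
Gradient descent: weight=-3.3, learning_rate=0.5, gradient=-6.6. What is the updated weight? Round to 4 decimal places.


w_new = w_old - lr * gradient
= -3.3 - 0.5 * -6.6
= -3.3 - (-3.3)
= 0.0000

0.0000


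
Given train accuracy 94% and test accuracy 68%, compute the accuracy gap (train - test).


Gap = train_accuracy - test_accuracy
= 94 - 68
= 26%
This large gap strongly indicates overfitting.

26


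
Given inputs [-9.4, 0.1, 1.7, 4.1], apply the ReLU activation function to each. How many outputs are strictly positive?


ReLU(x) = max(0, x) for each element:
ReLU(-9.4) = 0
ReLU(0.1) = 0.1
ReLU(1.7) = 1.7
ReLU(4.1) = 4.1
Active neurons (>0): 3

3


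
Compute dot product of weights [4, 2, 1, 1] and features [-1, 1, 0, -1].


Element-wise products:
4 * -1 = -4
2 * 1 = 2
1 * 0 = 0
1 * -1 = -1
Sum = -4 + 2 + 0 + -1
= -3

-3


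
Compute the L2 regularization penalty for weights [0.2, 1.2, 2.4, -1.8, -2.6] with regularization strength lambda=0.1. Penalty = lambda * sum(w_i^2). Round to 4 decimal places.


Squaring each weight:
0.2^2 = 0.04
1.2^2 = 1.44
2.4^2 = 5.76
(-1.8)^2 = 3.24
(-2.6)^2 = 6.76
Sum of squares = 17.24
Penalty = 0.1 * 17.24 = 1.7240

1.7240


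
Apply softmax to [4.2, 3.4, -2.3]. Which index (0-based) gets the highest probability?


Softmax is a monotonic transformation, so it preserves the argmax.
We need to find the index of the maximum logit.
Index 0: 4.2
Index 1: 3.4
Index 2: -2.3
Maximum logit = 4.2 at index 0

0


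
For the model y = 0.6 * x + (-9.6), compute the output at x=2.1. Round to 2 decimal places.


y = 0.6 * 2.1 + (-9.6)
= 1.26 + (-9.6)
= -8.34

-8.34


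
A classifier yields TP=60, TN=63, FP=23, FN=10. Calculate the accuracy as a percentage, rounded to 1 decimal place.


Accuracy = (TP + TN) / (TP + TN + FP + FN) * 100
= (60 + 63) / (60 + 63 + 23 + 10)
= 123 / 156
= 0.7885
= 78.8%

78.8


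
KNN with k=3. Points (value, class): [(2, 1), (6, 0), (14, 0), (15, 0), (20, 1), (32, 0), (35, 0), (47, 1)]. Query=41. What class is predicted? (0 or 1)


Distances from query 41:
Point 35 (class 0): distance = 6
Point 47 (class 1): distance = 6
Point 32 (class 0): distance = 9
K=3 nearest neighbors: classes = [0, 1, 0]
Votes for class 1: 1 / 3
Majority vote => class 0

0


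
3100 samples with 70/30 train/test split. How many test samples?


Train samples = 3100 * 70% = 2170
Test samples = 3100 - 2170
= 930

930


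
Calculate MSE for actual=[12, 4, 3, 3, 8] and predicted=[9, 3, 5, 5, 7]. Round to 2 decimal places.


Differences: [3, 1, -2, -2, 1]
Squared errors: [9, 1, 4, 4, 1]
Sum of squared errors = 19
MSE = 19 / 5 = 3.80

3.80


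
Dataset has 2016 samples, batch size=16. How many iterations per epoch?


Iterations per epoch = dataset_size / batch_size
= 2016 / 16
= 126

126


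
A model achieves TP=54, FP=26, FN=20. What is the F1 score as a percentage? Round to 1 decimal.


Precision = TP / (TP + FP) = 54 / 80 = 0.675
Recall = TP / (TP + FN) = 54 / 74 = 0.7297
F1 = 2 * P * R / (P + R)
= 2 * 0.675 * 0.7297 / (0.675 + 0.7297)
= 0.9851 / 1.4047
= 0.7013
As percentage: 70.1%

70.1


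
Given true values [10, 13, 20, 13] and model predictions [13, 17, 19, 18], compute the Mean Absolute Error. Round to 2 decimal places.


Absolute errors: [3, 4, 1, 5]
Sum of absolute errors = 13
MAE = 13 / 4 = 3.25

3.25


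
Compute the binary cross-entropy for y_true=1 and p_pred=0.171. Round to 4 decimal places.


For y=1: Loss = -log(p)
= -log(0.171)
= -(-1.7661)
= 1.7661

1.7661


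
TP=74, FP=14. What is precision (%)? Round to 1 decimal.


Precision = TP / (TP + FP) * 100
= 74 / (74 + 14)
= 74 / 88
= 0.8409
= 84.1%

84.1


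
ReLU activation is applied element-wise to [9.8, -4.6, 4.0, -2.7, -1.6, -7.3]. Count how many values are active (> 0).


ReLU(x) = max(0, x) for each element:
ReLU(9.8) = 9.8
ReLU(-4.6) = 0
ReLU(4.0) = 4.0
ReLU(-2.7) = 0
ReLU(-1.6) = 0
ReLU(-7.3) = 0
Active neurons (>0): 2

2


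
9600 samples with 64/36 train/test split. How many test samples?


Train samples = 9600 * 64% = 6144
Test samples = 9600 - 6144
= 3456

3456


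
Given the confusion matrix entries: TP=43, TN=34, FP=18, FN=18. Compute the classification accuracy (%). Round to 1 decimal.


Accuracy = (TP + TN) / (TP + TN + FP + FN) * 100
= (43 + 34) / (43 + 34 + 18 + 18)
= 77 / 113
= 0.6814
= 68.1%

68.1


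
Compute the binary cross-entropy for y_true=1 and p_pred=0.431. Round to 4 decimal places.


For y=1: Loss = -log(p)
= -log(0.431)
= -(-0.8416)
= 0.8416

0.8416


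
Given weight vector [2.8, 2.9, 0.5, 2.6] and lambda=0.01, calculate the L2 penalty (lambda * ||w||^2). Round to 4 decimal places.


Squaring each weight:
2.8^2 = 7.84
2.9^2 = 8.41
0.5^2 = 0.25
2.6^2 = 6.76
Sum of squares = 23.26
Penalty = 0.01 * 23.26 = 0.2326

0.2326


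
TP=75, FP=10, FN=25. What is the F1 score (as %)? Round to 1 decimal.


Precision = TP / (TP + FP) = 75 / 85 = 0.8824
Recall = TP / (TP + FN) = 75 / 100 = 0.75
F1 = 2 * P * R / (P + R)
= 2 * 0.8824 * 0.75 / (0.8824 + 0.75)
= 1.3235 / 1.6324
= 0.8108
As percentage: 81.1%

81.1


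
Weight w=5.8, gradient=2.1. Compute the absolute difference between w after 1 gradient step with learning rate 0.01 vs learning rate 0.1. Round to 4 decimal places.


With lr=0.01: w_new = 5.8 - 0.01 * 2.1 = 5.779
With lr=0.1: w_new = 5.8 - 0.1 * 2.1 = 5.59
Absolute difference = |5.779 - 5.59|
= 0.1890

0.1890


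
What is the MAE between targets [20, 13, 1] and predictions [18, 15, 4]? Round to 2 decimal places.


Absolute errors: [2, 2, 3]
Sum of absolute errors = 7
MAE = 7 / 3 = 2.33

2.33


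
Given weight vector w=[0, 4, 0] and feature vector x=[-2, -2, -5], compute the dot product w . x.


Element-wise products:
0 * -2 = 0
4 * -2 = -8
0 * -5 = 0
Sum = 0 + -8 + 0
= -8

-8


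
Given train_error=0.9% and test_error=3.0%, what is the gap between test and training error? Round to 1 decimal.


Generalization gap = test_error - train_error
= 3.0 - 0.9
= 2.1%
A moderate gap.

2.1


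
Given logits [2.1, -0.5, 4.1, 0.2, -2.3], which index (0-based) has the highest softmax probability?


Softmax is a monotonic transformation, so it preserves the argmax.
We need to find the index of the maximum logit.
Index 0: 2.1
Index 1: -0.5
Index 2: 4.1
Index 3: 0.2
Index 4: -2.3
Maximum logit = 4.1 at index 2

2


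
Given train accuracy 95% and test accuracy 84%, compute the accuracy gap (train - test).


Gap = train_accuracy - test_accuracy
= 95 - 84
= 11%
This gap suggests the model is overfitting.

11


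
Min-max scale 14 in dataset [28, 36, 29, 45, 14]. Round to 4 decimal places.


Min = 14, Max = 45
Range = 45 - 14 = 31
Scaled = (x - min) / (max - min)
= (14 - 14) / 31
= 0 / 31
= 0.0000

0.0000


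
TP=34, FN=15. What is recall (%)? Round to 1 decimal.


Recall = TP / (TP + FN) * 100
= 34 / (34 + 15)
= 34 / 49
= 0.6939
= 69.4%

69.4


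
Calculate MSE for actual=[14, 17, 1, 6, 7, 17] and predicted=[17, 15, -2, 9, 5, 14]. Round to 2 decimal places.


Differences: [-3, 2, 3, -3, 2, 3]
Squared errors: [9, 4, 9, 9, 4, 9]
Sum of squared errors = 44
MSE = 44 / 6 = 7.33

7.33


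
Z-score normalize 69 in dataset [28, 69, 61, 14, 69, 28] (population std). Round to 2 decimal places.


Mean = (28 + 69 + 61 + 14 + 69 + 28) / 6 = 44.8333
Variance = sum((x_i - mean)^2) / n = 491.1389
Std = sqrt(491.1389) = 22.1617
Z = (x - mean) / std
= (69 - 44.8333) / 22.1617
= 24.1667 / 22.1617
= 1.09

1.09


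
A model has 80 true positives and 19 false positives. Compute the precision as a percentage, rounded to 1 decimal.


Precision = TP / (TP + FP) * 100
= 80 / (80 + 19)
= 80 / 99
= 0.8081
= 80.8%

80.8


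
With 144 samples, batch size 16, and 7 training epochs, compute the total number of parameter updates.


Iterations per epoch = 144 / 16 = 9
Total updates = iterations_per_epoch * epochs
= 9 * 7
= 63

63


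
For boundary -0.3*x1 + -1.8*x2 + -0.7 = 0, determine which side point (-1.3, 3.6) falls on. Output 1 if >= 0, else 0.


Compute -0.3 * -1.3 + -1.8 * 3.6 + -0.7
= 0.39 + -6.48 + -0.7
= -6.79
Since -6.79 < 0, the point is on the negative side.

0


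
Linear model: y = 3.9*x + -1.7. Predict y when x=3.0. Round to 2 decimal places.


y = 3.9 * 3.0 + (-1.7)
= 11.7 + (-1.7)
= 10.00

10.00


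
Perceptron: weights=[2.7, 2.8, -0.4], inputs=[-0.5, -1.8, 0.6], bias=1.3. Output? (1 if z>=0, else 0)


z = w . x + b
= 2.7*-0.5 + 2.8*-1.8 + -0.4*0.6 + 1.3
= -1.35 + -5.04 + -0.24 + 1.3
= -6.63 + 1.3
= -5.33
Since z = -5.33 < 0, output = 0

0


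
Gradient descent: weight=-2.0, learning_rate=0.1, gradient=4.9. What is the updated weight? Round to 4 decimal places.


w_new = w_old - lr * gradient
= -2.0 - 0.1 * 4.9
= -2.0 - (0.49)
= -2.4900

-2.4900


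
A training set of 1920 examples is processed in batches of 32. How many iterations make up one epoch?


Iterations per epoch = dataset_size / batch_size
= 1920 / 32
= 60

60


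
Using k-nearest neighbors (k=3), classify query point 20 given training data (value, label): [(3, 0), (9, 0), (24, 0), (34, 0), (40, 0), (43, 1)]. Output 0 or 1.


Distances from query 20:
Point 24 (class 0): distance = 4
Point 9 (class 0): distance = 11
Point 34 (class 0): distance = 14
K=3 nearest neighbors: classes = [0, 0, 0]
Votes for class 1: 0 / 3
Majority vote => class 0

0


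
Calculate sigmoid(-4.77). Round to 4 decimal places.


sigmoid(z) = 1 / (1 + exp(-z))
exp(-(-4.77)) = exp(4.77) = 117.9192
1 + 117.9192 = 118.9192
1 / 118.9192 = 0.0084

0.0084


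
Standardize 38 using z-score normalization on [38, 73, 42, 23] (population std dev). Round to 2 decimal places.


Mean = (38 + 73 + 42 + 23) / 4 = 44.0
Variance = sum((x_i - mean)^2) / n = 330.5
Std = sqrt(330.5) = 18.1797
Z = (x - mean) / std
= (38 - 44.0) / 18.1797
= -6.0 / 18.1797
= -0.33

-0.33


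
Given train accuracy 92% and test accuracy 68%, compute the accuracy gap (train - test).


Gap = train_accuracy - test_accuracy
= 92 - 68
= 24%
This large gap strongly indicates overfitting.

24


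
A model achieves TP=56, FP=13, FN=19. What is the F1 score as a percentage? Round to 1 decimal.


Precision = TP / (TP + FP) = 56 / 69 = 0.8116
Recall = TP / (TP + FN) = 56 / 75 = 0.7467
F1 = 2 * P * R / (P + R)
= 2 * 0.8116 * 0.7467 / (0.8116 + 0.7467)
= 1.212 / 1.5583
= 0.7778
As percentage: 77.8%

77.8


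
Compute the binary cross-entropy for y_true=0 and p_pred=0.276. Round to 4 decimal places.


For y=0: Loss = -log(1-p)
= -log(1 - 0.276)
= -log(0.724)
= -(-0.323)
= 0.3230

0.3230


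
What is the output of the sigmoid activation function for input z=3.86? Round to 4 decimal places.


sigmoid(z) = 1 / (1 + exp(-z))
exp(-(3.86)) = exp(-3.86) = 0.0211
1 + 0.0211 = 1.0211
1 / 1.0211 = 0.9794

0.9794


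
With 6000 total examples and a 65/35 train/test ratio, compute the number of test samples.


Train samples = 6000 * 65% = 3900
Test samples = 6000 - 3900
= 2100

2100


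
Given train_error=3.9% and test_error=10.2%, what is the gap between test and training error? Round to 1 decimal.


Generalization gap = test_error - train_error
= 10.2 - 3.9
= 6.3%
A moderate gap.

6.3


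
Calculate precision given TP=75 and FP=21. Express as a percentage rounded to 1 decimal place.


Precision = TP / (TP + FP) * 100
= 75 / (75 + 21)
= 75 / 96
= 0.7812
= 78.1%

78.1


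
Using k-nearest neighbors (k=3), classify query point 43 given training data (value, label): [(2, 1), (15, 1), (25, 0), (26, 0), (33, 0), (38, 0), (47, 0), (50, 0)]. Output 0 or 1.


Distances from query 43:
Point 47 (class 0): distance = 4
Point 38 (class 0): distance = 5
Point 50 (class 0): distance = 7
K=3 nearest neighbors: classes = [0, 0, 0]
Votes for class 1: 0 / 3
Majority vote => class 0

0


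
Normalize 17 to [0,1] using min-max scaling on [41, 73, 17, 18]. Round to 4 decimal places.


Min = 17, Max = 73
Range = 73 - 17 = 56
Scaled = (x - min) / (max - min)
= (17 - 17) / 56
= 0 / 56
= 0.0000

0.0000


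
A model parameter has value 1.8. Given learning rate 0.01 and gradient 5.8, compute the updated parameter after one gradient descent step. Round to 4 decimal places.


w_new = w_old - lr * gradient
= 1.8 - 0.01 * 5.8
= 1.8 - (0.058)
= 1.7420

1.7420


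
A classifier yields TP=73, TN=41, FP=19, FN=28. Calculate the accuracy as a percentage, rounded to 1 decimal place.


Accuracy = (TP + TN) / (TP + TN + FP + FN) * 100
= (73 + 41) / (73 + 41 + 19 + 28)
= 114 / 161
= 0.7081
= 70.8%

70.8


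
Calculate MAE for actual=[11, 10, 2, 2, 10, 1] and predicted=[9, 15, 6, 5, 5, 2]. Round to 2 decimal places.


Absolute errors: [2, 5, 4, 3, 5, 1]
Sum of absolute errors = 20
MAE = 20 / 6 = 3.33

3.33


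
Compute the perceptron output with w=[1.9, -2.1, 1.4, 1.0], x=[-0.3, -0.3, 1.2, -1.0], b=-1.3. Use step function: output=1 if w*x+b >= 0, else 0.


z = w . x + b
= 1.9*-0.3 + -2.1*-0.3 + 1.4*1.2 + 1.0*-1.0 + -1.3
= -0.57 + 0.63 + 1.68 + -1.0 + -1.3
= 0.74 + -1.3
= -0.56
Since z = -0.56 < 0, output = 0

0


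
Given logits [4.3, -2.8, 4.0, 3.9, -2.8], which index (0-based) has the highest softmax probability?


Softmax is a monotonic transformation, so it preserves the argmax.
We need to find the index of the maximum logit.
Index 0: 4.3
Index 1: -2.8
Index 2: 4.0
Index 3: 3.9
Index 4: -2.8
Maximum logit = 4.3 at index 0

0


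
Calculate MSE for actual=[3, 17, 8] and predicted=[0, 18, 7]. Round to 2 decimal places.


Differences: [3, -1, 1]
Squared errors: [9, 1, 1]
Sum of squared errors = 11
MSE = 11 / 3 = 3.67

3.67


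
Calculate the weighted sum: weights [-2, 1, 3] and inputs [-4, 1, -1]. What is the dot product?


Element-wise products:
-2 * -4 = 8
1 * 1 = 1
3 * -1 = -3
Sum = 8 + 1 + -3
= 6

6


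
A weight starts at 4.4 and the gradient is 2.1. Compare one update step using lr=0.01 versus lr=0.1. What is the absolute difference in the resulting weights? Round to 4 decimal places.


With lr=0.01: w_new = 4.4 - 0.01 * 2.1 = 4.379
With lr=0.1: w_new = 4.4 - 0.1 * 2.1 = 4.19
Absolute difference = |4.379 - 4.19|
= 0.1890

0.1890


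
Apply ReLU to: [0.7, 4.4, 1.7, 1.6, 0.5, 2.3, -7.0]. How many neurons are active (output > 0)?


ReLU(x) = max(0, x) for each element:
ReLU(0.7) = 0.7
ReLU(4.4) = 4.4
ReLU(1.7) = 1.7
ReLU(1.6) = 1.6
ReLU(0.5) = 0.5
ReLU(2.3) = 2.3
ReLU(-7.0) = 0
Active neurons (>0): 6

6


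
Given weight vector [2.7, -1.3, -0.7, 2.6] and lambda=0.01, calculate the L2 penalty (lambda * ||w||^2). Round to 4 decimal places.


Squaring each weight:
2.7^2 = 7.29
(-1.3)^2 = 1.69
(-0.7)^2 = 0.49
2.6^2 = 6.76
Sum of squares = 16.23
Penalty = 0.01 * 16.23 = 0.1623

0.1623


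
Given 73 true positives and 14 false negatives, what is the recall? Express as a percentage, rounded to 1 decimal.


Recall = TP / (TP + FN) * 100
= 73 / (73 + 14)
= 73 / 87
= 0.8391
= 83.9%

83.9


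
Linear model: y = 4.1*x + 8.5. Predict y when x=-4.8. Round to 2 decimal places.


y = 4.1 * -4.8 + (8.5)
= -19.68 + (8.5)
= -11.18

-11.18


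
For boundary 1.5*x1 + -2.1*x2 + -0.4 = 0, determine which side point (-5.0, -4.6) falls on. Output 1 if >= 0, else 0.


Compute 1.5 * -5.0 + -2.1 * -4.6 + -0.4
= -7.5 + 9.66 + -0.4
= 1.76
Since 1.76 >= 0, the point is on the positive side.

1


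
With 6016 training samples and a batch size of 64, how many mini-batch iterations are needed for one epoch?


Iterations per epoch = dataset_size / batch_size
= 6016 / 64
= 94

94


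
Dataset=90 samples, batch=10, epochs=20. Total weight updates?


Iterations per epoch = 90 / 10 = 9
Total updates = iterations_per_epoch * epochs
= 9 * 20
= 180

180


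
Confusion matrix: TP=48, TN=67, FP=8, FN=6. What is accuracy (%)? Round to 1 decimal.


Accuracy = (TP + TN) / (TP + TN + FP + FN) * 100
= (48 + 67) / (48 + 67 + 8 + 6)
= 115 / 129
= 0.8915
= 89.1%

89.1


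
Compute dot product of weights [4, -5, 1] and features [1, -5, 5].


Element-wise products:
4 * 1 = 4
-5 * -5 = 25
1 * 5 = 5
Sum = 4 + 25 + 5
= 34

34


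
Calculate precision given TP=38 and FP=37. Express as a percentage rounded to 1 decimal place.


Precision = TP / (TP + FP) * 100
= 38 / (38 + 37)
= 38 / 75
= 0.5067
= 50.7%

50.7


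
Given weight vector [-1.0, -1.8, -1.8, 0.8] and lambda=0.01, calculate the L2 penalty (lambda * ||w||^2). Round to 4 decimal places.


Squaring each weight:
(-1.0)^2 = 1.0
(-1.8)^2 = 3.24
(-1.8)^2 = 3.24
0.8^2 = 0.64
Sum of squares = 8.12
Penalty = 0.01 * 8.12 = 0.0812

0.0812


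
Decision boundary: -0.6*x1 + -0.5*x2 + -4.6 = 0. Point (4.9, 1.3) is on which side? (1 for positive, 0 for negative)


Compute -0.6 * 4.9 + -0.5 * 1.3 + -4.6
= -2.94 + -0.65 + -4.6
= -8.19
Since -8.19 < 0, the point is on the negative side.

0


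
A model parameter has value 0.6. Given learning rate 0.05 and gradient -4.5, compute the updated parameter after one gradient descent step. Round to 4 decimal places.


w_new = w_old - lr * gradient
= 0.6 - 0.05 * -4.5
= 0.6 - (-0.225)
= 0.8250

0.8250


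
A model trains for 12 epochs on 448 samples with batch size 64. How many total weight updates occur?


Iterations per epoch = 448 / 64 = 7
Total updates = iterations_per_epoch * epochs
= 7 * 12
= 84

84


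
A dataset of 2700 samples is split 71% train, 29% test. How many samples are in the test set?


Train samples = 2700 * 71% = 1917
Test samples = 2700 - 1917
= 783

783


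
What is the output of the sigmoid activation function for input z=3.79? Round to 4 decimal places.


sigmoid(z) = 1 / (1 + exp(-z))
exp(-(3.79)) = exp(-3.79) = 0.0226
1 + 0.0226 = 1.0226
1 / 1.0226 = 0.9779

0.9779


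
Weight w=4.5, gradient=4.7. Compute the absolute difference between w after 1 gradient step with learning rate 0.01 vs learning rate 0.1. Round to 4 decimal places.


With lr=0.01: w_new = 4.5 - 0.01 * 4.7 = 4.453
With lr=0.1: w_new = 4.5 - 0.1 * 4.7 = 4.03
Absolute difference = |4.453 - 4.03|
= 0.4230

0.4230


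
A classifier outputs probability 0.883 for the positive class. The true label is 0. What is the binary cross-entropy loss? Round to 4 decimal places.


For y=0: Loss = -log(1-p)
= -log(1 - 0.883)
= -log(0.117)
= -(-2.1456)
= 2.1456

2.1456


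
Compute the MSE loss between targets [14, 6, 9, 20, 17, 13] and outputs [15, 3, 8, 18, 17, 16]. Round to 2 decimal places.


Differences: [-1, 3, 1, 2, 0, -3]
Squared errors: [1, 9, 1, 4, 0, 9]
Sum of squared errors = 24
MSE = 24 / 6 = 4.00

4.00


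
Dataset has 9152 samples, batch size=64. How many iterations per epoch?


Iterations per epoch = dataset_size / batch_size
= 9152 / 64
= 143

143


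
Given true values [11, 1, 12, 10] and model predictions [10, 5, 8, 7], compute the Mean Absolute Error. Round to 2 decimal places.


Absolute errors: [1, 4, 4, 3]
Sum of absolute errors = 12
MAE = 12 / 4 = 3.00

3.00


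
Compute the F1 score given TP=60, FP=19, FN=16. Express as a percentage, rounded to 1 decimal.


Precision = TP / (TP + FP) = 60 / 79 = 0.7595
Recall = TP / (TP + FN) = 60 / 76 = 0.7895
F1 = 2 * P * R / (P + R)
= 2 * 0.7595 * 0.7895 / (0.7595 + 0.7895)
= 1.1992 / 1.549
= 0.7742
As percentage: 77.4%

77.4


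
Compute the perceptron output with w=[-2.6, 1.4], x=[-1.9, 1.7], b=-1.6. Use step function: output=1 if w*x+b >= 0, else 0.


z = w . x + b
= -2.6*-1.9 + 1.4*1.7 + -1.6
= 4.94 + 2.38 + -1.6
= 7.32 + -1.6
= 5.72
Since z = 5.72 >= 0, output = 1

1


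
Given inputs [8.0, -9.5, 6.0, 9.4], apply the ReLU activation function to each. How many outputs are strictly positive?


ReLU(x) = max(0, x) for each element:
ReLU(8.0) = 8.0
ReLU(-9.5) = 0
ReLU(6.0) = 6.0
ReLU(9.4) = 9.4
Active neurons (>0): 3

3


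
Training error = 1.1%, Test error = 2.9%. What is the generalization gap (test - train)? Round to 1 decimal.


Generalization gap = test_error - train_error
= 2.9 - 1.1
= 1.8%
A small gap suggests good generalization.

1.8


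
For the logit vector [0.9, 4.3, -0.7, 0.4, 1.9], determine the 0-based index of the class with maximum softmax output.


Softmax is a monotonic transformation, so it preserves the argmax.
We need to find the index of the maximum logit.
Index 0: 0.9
Index 1: 4.3
Index 2: -0.7
Index 3: 0.4
Index 4: 1.9
Maximum logit = 4.3 at index 1

1


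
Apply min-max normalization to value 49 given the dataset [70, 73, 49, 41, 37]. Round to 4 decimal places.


Min = 37, Max = 73
Range = 73 - 37 = 36
Scaled = (x - min) / (max - min)
= (49 - 37) / 36
= 12 / 36
= 0.3333

0.3333


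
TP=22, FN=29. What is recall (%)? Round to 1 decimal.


Recall = TP / (TP + FN) * 100
= 22 / (22 + 29)
= 22 / 51
= 0.4314
= 43.1%

43.1


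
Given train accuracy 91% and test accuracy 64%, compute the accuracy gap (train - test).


Gap = train_accuracy - test_accuracy
= 91 - 64
= 27%
This large gap strongly indicates overfitting.

27


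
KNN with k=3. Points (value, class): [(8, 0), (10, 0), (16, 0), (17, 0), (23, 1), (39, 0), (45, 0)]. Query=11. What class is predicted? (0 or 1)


Distances from query 11:
Point 10 (class 0): distance = 1
Point 8 (class 0): distance = 3
Point 16 (class 0): distance = 5
K=3 nearest neighbors: classes = [0, 0, 0]
Votes for class 1: 0 / 3
Majority vote => class 0

0


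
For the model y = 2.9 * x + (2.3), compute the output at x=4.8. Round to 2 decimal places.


y = 2.9 * 4.8 + (2.3)
= 13.92 + (2.3)
= 16.22

16.22


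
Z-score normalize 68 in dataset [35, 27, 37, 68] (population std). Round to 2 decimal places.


Mean = (35 + 27 + 37 + 68) / 4 = 41.75
Variance = sum((x_i - mean)^2) / n = 243.6875
Std = sqrt(243.6875) = 15.6105
Z = (x - mean) / std
= (68 - 41.75) / 15.6105
= 26.25 / 15.6105
= 1.68

1.68


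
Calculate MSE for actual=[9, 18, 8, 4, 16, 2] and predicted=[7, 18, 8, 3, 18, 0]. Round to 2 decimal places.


Differences: [2, 0, 0, 1, -2, 2]
Squared errors: [4, 0, 0, 1, 4, 4]
Sum of squared errors = 13
MSE = 13 / 6 = 2.17

2.17


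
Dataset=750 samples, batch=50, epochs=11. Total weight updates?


Iterations per epoch = 750 / 50 = 15
Total updates = iterations_per_epoch * epochs
= 15 * 11
= 165

165


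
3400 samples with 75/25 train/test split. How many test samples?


Train samples = 3400 * 75% = 2550
Test samples = 3400 - 2550
= 850

850


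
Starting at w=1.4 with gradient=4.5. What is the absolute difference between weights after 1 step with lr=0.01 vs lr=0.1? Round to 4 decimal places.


With lr=0.01: w_new = 1.4 - 0.01 * 4.5 = 1.355
With lr=0.1: w_new = 1.4 - 0.1 * 4.5 = 0.95
Absolute difference = |1.355 - 0.95|
= 0.4050

0.4050


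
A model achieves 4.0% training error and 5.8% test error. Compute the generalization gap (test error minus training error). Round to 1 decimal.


Generalization gap = test_error - train_error
= 5.8 - 4.0
= 1.8%
A small gap suggests good generalization.

1.8


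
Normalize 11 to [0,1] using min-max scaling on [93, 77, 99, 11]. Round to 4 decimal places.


Min = 11, Max = 99
Range = 99 - 11 = 88
Scaled = (x - min) / (max - min)
= (11 - 11) / 88
= 0 / 88
= 0.0000

0.0000
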